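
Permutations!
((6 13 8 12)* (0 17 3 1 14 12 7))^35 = ((0 17 3 1 14 12 6 13 8 7))^35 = (0 12)(1 8)(3 13)(6 17)(7 14)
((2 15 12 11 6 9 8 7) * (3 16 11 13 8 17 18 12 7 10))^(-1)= (2 7 15)(3 10 8 13 12 18 17 9 6 11 16)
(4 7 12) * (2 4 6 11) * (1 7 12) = [0, 7, 4, 3, 12, 5, 11, 1, 8, 9, 10, 2, 6] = (1 7)(2 4 12 6 11)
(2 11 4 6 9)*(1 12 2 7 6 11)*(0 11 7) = (0 11 4 7 6 9)(1 12 2) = [11, 12, 1, 3, 7, 5, 9, 6, 8, 0, 10, 4, 2]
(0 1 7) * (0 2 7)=(0 1)(2 7)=[1, 0, 7, 3, 4, 5, 6, 2]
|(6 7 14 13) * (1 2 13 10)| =|(1 2 13 6 7 14 10)| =7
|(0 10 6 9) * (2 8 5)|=12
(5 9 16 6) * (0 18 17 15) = (0 18 17 15)(5 9 16 6) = [18, 1, 2, 3, 4, 9, 5, 7, 8, 16, 10, 11, 12, 13, 14, 0, 6, 15, 17]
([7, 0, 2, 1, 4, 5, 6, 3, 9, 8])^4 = [0, 1, 2, 3, 4, 5, 6, 7, 8, 9]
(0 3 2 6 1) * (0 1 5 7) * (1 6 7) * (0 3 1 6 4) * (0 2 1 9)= [9, 4, 7, 1, 2, 6, 5, 3, 8, 0]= (0 9)(1 4 2 7 3)(5 6)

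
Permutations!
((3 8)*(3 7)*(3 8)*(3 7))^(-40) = (3 8 7)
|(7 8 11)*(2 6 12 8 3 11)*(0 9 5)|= 12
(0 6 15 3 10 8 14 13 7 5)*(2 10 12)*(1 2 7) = (0 6 15 3 12 7 5)(1 2 10 8 14 13) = [6, 2, 10, 12, 4, 0, 15, 5, 14, 9, 8, 11, 7, 1, 13, 3]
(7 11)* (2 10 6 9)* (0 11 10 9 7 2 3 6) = (0 11 2 9 3 6 7 10) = [11, 1, 9, 6, 4, 5, 7, 10, 8, 3, 0, 2]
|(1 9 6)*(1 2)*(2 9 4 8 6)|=6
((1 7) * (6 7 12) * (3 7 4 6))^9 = ((1 12 3 7)(4 6))^9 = (1 12 3 7)(4 6)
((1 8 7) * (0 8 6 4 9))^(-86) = ((0 8 7 1 6 4 9))^(-86) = (0 4 1 8 9 6 7)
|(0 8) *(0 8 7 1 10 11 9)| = 6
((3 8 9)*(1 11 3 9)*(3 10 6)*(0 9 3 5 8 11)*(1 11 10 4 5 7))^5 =(0 7 10 9 1 6 3)(4 5 8 11)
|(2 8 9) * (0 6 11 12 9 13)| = 8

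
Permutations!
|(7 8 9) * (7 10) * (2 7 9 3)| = 4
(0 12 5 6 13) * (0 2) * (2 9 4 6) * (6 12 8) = (0 8 6 13 9 4 12 5 2) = [8, 1, 0, 3, 12, 2, 13, 7, 6, 4, 10, 11, 5, 9]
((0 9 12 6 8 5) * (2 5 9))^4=(12)(0 2 5)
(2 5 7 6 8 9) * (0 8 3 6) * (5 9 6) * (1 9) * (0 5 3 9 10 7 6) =(0 8)(1 10 7 5 6 9 2) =[8, 10, 1, 3, 4, 6, 9, 5, 0, 2, 7]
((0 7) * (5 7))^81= ((0 5 7))^81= (7)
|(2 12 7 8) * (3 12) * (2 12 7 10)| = 6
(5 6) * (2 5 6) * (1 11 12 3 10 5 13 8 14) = (1 11 12 3 10 5 2 13 8 14) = [0, 11, 13, 10, 4, 2, 6, 7, 14, 9, 5, 12, 3, 8, 1]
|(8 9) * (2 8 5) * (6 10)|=|(2 8 9 5)(6 10)|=4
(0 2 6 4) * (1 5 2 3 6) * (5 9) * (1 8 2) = (0 3 6 4)(1 9 5)(2 8) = [3, 9, 8, 6, 0, 1, 4, 7, 2, 5]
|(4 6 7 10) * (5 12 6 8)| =|(4 8 5 12 6 7 10)| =7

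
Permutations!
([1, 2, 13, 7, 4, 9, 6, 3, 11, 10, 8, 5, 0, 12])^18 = (0 13 1 12 2)(5 8 9 11 10)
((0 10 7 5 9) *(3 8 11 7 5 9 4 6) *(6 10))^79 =((0 6 3 8 11 7 9)(4 10 5))^79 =(0 3 11 9 6 8 7)(4 10 5)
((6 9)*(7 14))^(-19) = ((6 9)(7 14))^(-19) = (6 9)(7 14)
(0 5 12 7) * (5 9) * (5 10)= [9, 1, 2, 3, 4, 12, 6, 0, 8, 10, 5, 11, 7]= (0 9 10 5 12 7)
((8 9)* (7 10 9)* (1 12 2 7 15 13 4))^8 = ((1 12 2 7 10 9 8 15 13 4))^8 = (1 13 8 10 2)(4 15 9 7 12)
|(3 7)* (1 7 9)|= |(1 7 3 9)|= 4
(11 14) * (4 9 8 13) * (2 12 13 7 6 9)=(2 12 13 4)(6 9 8 7)(11 14)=[0, 1, 12, 3, 2, 5, 9, 6, 7, 8, 10, 14, 13, 4, 11]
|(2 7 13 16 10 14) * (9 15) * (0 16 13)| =6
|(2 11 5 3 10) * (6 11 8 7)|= |(2 8 7 6 11 5 3 10)|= 8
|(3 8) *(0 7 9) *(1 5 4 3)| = 15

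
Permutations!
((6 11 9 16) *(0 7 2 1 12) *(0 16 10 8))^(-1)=((0 7 2 1 12 16 6 11 9 10 8))^(-1)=(0 8 10 9 11 6 16 12 1 2 7)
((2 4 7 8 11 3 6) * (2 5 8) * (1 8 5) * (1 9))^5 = ((1 8 11 3 6 9)(2 4 7))^5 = (1 9 6 3 11 8)(2 7 4)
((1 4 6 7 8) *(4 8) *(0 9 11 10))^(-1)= (0 10 11 9)(1 8)(4 7 6)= ((0 9 11 10)(1 8)(4 6 7))^(-1)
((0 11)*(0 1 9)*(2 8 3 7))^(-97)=((0 11 1 9)(2 8 3 7))^(-97)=(0 9 1 11)(2 7 3 8)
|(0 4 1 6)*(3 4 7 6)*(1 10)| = 12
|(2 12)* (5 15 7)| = 6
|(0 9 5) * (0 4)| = |(0 9 5 4)| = 4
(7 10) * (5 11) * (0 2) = (0 2)(5 11)(7 10) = [2, 1, 0, 3, 4, 11, 6, 10, 8, 9, 7, 5]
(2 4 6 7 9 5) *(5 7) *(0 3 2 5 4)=(0 3 2)(4 6)(7 9)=[3, 1, 0, 2, 6, 5, 4, 9, 8, 7]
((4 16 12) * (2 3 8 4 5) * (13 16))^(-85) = (2 4 12 3 13 5 8 16)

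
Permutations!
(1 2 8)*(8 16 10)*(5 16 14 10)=[0, 2, 14, 3, 4, 16, 6, 7, 1, 9, 8, 11, 12, 13, 10, 15, 5]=(1 2 14 10 8)(5 16)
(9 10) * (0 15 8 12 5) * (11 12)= (0 15 8 11 12 5)(9 10)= [15, 1, 2, 3, 4, 0, 6, 7, 11, 10, 9, 12, 5, 13, 14, 8]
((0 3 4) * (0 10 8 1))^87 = (0 10)(1 4)(3 8)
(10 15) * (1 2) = (1 2)(10 15) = [0, 2, 1, 3, 4, 5, 6, 7, 8, 9, 15, 11, 12, 13, 14, 10]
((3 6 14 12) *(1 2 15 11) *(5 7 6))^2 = (1 15)(2 11)(3 7 14)(5 6 12)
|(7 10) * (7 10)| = |(10)| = 1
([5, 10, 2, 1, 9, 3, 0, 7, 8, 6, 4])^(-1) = [6, 3, 2, 5, 10, 0, 9, 7, 8, 4, 1]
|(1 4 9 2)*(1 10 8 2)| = |(1 4 9)(2 10 8)| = 3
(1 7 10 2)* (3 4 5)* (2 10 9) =(10)(1 7 9 2)(3 4 5) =[0, 7, 1, 4, 5, 3, 6, 9, 8, 2, 10]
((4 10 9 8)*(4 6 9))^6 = ((4 10)(6 9 8))^6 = (10)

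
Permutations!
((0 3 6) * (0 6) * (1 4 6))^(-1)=((0 3)(1 4 6))^(-1)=(0 3)(1 6 4)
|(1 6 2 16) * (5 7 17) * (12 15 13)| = |(1 6 2 16)(5 7 17)(12 15 13)| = 12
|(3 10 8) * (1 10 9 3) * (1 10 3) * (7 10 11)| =12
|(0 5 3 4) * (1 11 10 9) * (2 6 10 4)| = |(0 5 3 2 6 10 9 1 11 4)| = 10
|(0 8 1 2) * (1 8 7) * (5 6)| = 4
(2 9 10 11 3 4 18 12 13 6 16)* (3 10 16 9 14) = (2 14 3 4 18 12 13 6 9 16)(10 11) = [0, 1, 14, 4, 18, 5, 9, 7, 8, 16, 11, 10, 13, 6, 3, 15, 2, 17, 12]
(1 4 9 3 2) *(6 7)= (1 4 9 3 2)(6 7)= [0, 4, 1, 2, 9, 5, 7, 6, 8, 3]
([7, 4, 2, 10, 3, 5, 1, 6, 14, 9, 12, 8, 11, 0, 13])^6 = [10, 8, 2, 13, 14, 5, 11, 12, 1, 9, 0, 6, 7, 3, 4]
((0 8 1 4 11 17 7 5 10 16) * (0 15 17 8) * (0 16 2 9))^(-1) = (0 9 2 10 5 7 17 15 16)(1 8 11 4)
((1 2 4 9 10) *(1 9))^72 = ((1 2 4)(9 10))^72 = (10)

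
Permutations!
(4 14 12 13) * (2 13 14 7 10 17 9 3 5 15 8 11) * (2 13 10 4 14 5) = (2 10 17 9 3)(4 7)(5 15 8 11 13 14 12) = [0, 1, 10, 2, 7, 15, 6, 4, 11, 3, 17, 13, 5, 14, 12, 8, 16, 9]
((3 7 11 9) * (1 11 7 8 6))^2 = (1 9 8)(3 6 11) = ((1 11 9 3 8 6))^2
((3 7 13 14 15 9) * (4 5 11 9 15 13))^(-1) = (15)(3 9 11 5 4 7)(13 14) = ((15)(3 7 4 5 11 9)(13 14))^(-1)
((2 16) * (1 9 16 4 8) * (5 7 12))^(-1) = (1 8 4 2 16 9)(5 12 7)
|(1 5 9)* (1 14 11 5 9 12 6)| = |(1 9 14 11 5 12 6)| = 7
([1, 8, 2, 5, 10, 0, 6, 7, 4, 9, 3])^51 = (0 8 10 5 1 4 3)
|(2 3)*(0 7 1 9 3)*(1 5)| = 7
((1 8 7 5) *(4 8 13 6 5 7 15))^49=((1 13 6 5)(4 8 15))^49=(1 13 6 5)(4 8 15)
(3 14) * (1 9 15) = (1 9 15)(3 14) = [0, 9, 2, 14, 4, 5, 6, 7, 8, 15, 10, 11, 12, 13, 3, 1]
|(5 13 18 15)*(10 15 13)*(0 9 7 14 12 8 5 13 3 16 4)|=14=|(0 9 7 14 12 8 5 10 15 13 18 3 16 4)|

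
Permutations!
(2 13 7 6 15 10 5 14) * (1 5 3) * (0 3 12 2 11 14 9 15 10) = (0 3 1 5 9 15)(2 13 7 6 10 12)(11 14) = [3, 5, 13, 1, 4, 9, 10, 6, 8, 15, 12, 14, 2, 7, 11, 0]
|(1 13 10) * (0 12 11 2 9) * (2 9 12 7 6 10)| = 10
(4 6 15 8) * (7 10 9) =(4 6 15 8)(7 10 9) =[0, 1, 2, 3, 6, 5, 15, 10, 4, 7, 9, 11, 12, 13, 14, 8]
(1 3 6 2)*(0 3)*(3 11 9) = (0 11 9 3 6 2 1) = [11, 0, 1, 6, 4, 5, 2, 7, 8, 3, 10, 9]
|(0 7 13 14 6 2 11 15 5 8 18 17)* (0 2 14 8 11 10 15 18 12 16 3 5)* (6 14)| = 14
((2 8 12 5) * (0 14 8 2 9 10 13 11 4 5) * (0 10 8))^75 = (0 14)(4 8 13 5 12 11 9 10)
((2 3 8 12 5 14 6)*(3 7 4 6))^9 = (2 7 4 6)(3 14 5 12 8)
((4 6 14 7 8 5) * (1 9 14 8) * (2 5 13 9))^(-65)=(1 8)(2 13)(4 14)(5 9)(6 7)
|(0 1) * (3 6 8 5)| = |(0 1)(3 6 8 5)| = 4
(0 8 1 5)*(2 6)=(0 8 1 5)(2 6)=[8, 5, 6, 3, 4, 0, 2, 7, 1]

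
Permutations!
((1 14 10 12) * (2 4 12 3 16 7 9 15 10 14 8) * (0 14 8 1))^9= (0 2)(3 9)(4 14)(7 10)(8 12)(15 16)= ((0 14 8 2 4 12)(3 16 7 9 15 10))^9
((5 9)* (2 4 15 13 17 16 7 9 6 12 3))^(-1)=((2 4 15 13 17 16 7 9 5 6 12 3))^(-1)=(2 3 12 6 5 9 7 16 17 13 15 4)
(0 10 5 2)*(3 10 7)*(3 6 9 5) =(0 7 6 9 5 2)(3 10) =[7, 1, 0, 10, 4, 2, 9, 6, 8, 5, 3]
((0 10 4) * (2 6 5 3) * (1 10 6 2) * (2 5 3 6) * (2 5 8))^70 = ((0 5 6 3 1 10 4)(2 8))^70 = (10)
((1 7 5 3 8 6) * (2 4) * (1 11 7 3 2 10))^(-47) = ((1 3 8 6 11 7 5 2 4 10))^(-47) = (1 6 5 10 8 7 4 3 11 2)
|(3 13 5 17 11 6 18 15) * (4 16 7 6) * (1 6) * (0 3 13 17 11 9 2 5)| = |(0 3 17 9 2 5 11 4 16 7 1 6 18 15 13)| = 15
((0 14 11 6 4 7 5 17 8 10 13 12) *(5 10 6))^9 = (0 10 6 5)(4 17 14 13)(7 8 11 12)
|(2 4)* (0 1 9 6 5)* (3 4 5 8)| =|(0 1 9 6 8 3 4 2 5)| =9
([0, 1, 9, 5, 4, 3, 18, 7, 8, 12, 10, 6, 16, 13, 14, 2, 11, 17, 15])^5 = (2 6 12 15 11 9 18 16)(3 5)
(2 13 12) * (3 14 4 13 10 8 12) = [0, 1, 10, 14, 13, 5, 6, 7, 12, 9, 8, 11, 2, 3, 4] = (2 10 8 12)(3 14 4 13)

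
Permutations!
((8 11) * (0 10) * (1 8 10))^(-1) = ((0 1 8 11 10))^(-1) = (0 10 11 8 1)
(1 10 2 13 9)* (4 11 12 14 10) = (1 4 11 12 14 10 2 13 9) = [0, 4, 13, 3, 11, 5, 6, 7, 8, 1, 2, 12, 14, 9, 10]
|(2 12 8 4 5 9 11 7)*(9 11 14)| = 14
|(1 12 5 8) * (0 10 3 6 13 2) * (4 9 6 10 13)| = 12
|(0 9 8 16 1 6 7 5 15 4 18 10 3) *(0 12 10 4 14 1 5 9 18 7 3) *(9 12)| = 18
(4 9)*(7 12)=(4 9)(7 12)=[0, 1, 2, 3, 9, 5, 6, 12, 8, 4, 10, 11, 7]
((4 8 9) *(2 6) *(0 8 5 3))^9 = (0 4)(2 6)(3 9)(5 8)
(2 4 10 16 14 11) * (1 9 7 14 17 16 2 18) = [0, 9, 4, 3, 10, 5, 6, 14, 8, 7, 2, 18, 12, 13, 11, 15, 17, 16, 1] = (1 9 7 14 11 18)(2 4 10)(16 17)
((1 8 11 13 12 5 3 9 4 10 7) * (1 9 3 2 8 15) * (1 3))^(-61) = ((1 15 3)(2 8 11 13 12 5)(4 10 7 9))^(-61) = (1 3 15)(2 5 12 13 11 8)(4 9 7 10)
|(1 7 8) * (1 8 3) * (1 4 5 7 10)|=4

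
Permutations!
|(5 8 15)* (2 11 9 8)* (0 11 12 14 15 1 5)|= 10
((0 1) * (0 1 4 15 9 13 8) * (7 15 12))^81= ((0 4 12 7 15 9 13 8))^81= (0 4 12 7 15 9 13 8)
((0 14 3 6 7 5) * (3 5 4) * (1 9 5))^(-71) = (0 5 9 1 14)(3 6 7 4)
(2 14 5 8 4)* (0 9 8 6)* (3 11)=(0 9 8 4 2 14 5 6)(3 11)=[9, 1, 14, 11, 2, 6, 0, 7, 4, 8, 10, 3, 12, 13, 5]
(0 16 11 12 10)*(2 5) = (0 16 11 12 10)(2 5) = [16, 1, 5, 3, 4, 2, 6, 7, 8, 9, 0, 12, 10, 13, 14, 15, 11]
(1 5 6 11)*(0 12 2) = (0 12 2)(1 5 6 11) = [12, 5, 0, 3, 4, 6, 11, 7, 8, 9, 10, 1, 2]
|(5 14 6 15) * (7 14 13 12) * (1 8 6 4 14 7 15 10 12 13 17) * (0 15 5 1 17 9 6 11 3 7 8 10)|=|(17)(0 15 1 10 12 5 9 6)(3 7 8 11)(4 14)|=8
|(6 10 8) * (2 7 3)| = 3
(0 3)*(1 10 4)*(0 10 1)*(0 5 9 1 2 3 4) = (0 4 5 9 1 2 3 10) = [4, 2, 3, 10, 5, 9, 6, 7, 8, 1, 0]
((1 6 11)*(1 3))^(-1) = ((1 6 11 3))^(-1) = (1 3 11 6)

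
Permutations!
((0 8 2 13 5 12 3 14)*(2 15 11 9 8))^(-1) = (0 14 3 12 5 13 2)(8 9 11 15)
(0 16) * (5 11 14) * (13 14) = (0 16)(5 11 13 14) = [16, 1, 2, 3, 4, 11, 6, 7, 8, 9, 10, 13, 12, 14, 5, 15, 0]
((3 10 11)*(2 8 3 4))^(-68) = (2 11 3)(4 10 8)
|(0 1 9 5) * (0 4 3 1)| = |(1 9 5 4 3)| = 5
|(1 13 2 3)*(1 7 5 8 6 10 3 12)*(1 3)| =10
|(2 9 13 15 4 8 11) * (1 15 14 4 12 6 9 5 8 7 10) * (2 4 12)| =45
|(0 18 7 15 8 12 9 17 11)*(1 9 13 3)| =12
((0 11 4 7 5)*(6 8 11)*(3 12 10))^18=(12)(0 4 6 7 8 5 11)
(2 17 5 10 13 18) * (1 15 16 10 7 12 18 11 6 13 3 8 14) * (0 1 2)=(0 1 15 16 10 3 8 14 2 17 5 7 12 18)(6 13 11)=[1, 15, 17, 8, 4, 7, 13, 12, 14, 9, 3, 6, 18, 11, 2, 16, 10, 5, 0]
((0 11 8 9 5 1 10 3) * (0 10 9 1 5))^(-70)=(11)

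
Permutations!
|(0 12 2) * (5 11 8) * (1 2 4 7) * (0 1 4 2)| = 12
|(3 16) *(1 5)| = 2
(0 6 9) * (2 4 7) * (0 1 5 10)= (0 6 9 1 5 10)(2 4 7)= [6, 5, 4, 3, 7, 10, 9, 2, 8, 1, 0]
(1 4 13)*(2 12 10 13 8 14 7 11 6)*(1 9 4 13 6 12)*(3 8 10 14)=[0, 13, 1, 8, 10, 5, 2, 11, 3, 4, 6, 12, 14, 9, 7]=(1 13 9 4 10 6 2)(3 8)(7 11 12 14)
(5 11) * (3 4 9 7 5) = [0, 1, 2, 4, 9, 11, 6, 5, 8, 7, 10, 3] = (3 4 9 7 5 11)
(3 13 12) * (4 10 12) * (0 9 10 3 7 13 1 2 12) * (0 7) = (0 9 10 7 13 4 3 1 2 12) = [9, 2, 12, 1, 3, 5, 6, 13, 8, 10, 7, 11, 0, 4]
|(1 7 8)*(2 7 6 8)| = 6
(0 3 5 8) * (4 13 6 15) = (0 3 5 8)(4 13 6 15) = [3, 1, 2, 5, 13, 8, 15, 7, 0, 9, 10, 11, 12, 6, 14, 4]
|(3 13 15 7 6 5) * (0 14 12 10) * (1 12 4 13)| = 12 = |(0 14 4 13 15 7 6 5 3 1 12 10)|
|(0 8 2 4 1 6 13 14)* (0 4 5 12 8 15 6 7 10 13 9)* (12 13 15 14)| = 45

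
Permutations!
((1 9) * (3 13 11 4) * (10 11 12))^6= (13)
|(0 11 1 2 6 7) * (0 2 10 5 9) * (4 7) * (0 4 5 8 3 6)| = |(0 11 1 10 8 3 6 5 9 4 7 2)| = 12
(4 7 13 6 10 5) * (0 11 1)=[11, 0, 2, 3, 7, 4, 10, 13, 8, 9, 5, 1, 12, 6]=(0 11 1)(4 7 13 6 10 5)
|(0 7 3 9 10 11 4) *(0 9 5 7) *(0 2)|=12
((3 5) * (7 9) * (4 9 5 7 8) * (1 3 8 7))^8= ((1 3)(4 9 7 5 8))^8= (4 5 9 8 7)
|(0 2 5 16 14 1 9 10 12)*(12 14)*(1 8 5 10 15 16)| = |(0 2 10 14 8 5 1 9 15 16 12)| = 11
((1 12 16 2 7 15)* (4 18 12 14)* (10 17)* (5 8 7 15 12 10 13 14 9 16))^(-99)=(1 9 16 2 15)(4 17)(5 8 7 12)(10 14)(13 18)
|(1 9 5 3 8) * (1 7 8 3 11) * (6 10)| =|(1 9 5 11)(6 10)(7 8)| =4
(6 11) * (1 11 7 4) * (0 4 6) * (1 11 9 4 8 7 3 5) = (0 8 7 6 3 5 1 9 4 11) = [8, 9, 2, 5, 11, 1, 3, 6, 7, 4, 10, 0]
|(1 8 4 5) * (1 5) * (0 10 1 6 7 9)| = 8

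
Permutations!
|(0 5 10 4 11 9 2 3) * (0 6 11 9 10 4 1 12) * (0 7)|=12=|(0 5 4 9 2 3 6 11 10 1 12 7)|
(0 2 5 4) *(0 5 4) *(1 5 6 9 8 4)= (0 2 1 5)(4 6 9 8)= [2, 5, 1, 3, 6, 0, 9, 7, 4, 8]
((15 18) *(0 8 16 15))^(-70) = ((0 8 16 15 18))^(-70) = (18)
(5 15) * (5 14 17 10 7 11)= [0, 1, 2, 3, 4, 15, 6, 11, 8, 9, 7, 5, 12, 13, 17, 14, 16, 10]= (5 15 14 17 10 7 11)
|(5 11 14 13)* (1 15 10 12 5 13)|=7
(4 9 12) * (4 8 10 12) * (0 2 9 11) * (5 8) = (0 2 9 4 11)(5 8 10 12) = [2, 1, 9, 3, 11, 8, 6, 7, 10, 4, 12, 0, 5]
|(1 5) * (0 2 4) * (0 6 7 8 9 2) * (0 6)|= 14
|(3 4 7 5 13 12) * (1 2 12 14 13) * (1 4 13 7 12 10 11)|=28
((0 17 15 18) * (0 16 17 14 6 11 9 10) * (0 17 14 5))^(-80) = (6 11 9 10 17 15 18 16 14) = ((0 5)(6 11 9 10 17 15 18 16 14))^(-80)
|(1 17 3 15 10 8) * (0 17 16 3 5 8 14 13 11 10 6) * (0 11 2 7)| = |(0 17 5 8 1 16 3 15 6 11 10 14 13 2 7)| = 15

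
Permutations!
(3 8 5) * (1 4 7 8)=(1 4 7 8 5 3)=[0, 4, 2, 1, 7, 3, 6, 8, 5]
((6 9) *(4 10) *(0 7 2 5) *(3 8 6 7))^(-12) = ((0 3 8 6 9 7 2 5)(4 10))^(-12) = (10)(0 9)(2 8)(3 7)(5 6)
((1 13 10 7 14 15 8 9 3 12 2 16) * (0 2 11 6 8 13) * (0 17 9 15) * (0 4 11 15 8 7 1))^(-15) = (1 17 9 3 12 15 13 10) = ((0 2 16)(1 17 9 3 12 15 13 10)(4 11 6 7 14))^(-15)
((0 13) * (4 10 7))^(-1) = ((0 13)(4 10 7))^(-1) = (0 13)(4 7 10)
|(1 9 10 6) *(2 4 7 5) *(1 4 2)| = 7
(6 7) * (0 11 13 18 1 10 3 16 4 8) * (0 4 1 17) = (0 11 13 18 17)(1 10 3 16)(4 8)(6 7) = [11, 10, 2, 16, 8, 5, 7, 6, 4, 9, 3, 13, 12, 18, 14, 15, 1, 0, 17]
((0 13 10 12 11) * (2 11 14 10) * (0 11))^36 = (14)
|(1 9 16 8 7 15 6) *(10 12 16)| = |(1 9 10 12 16 8 7 15 6)| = 9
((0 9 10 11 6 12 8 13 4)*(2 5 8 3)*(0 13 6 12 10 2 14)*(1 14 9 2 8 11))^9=((0 2 5 11 12 3 9 8 6 10 1 14)(4 13))^9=(0 10 9 11)(1 8 12 2)(3 5 14 6)(4 13)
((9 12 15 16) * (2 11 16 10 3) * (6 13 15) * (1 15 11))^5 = (6 12 9 16 11 13)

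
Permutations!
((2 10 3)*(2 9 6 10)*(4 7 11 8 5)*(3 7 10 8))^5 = ((3 9 6 8 5 4 10 7 11))^5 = (3 4 9 10 6 7 8 11 5)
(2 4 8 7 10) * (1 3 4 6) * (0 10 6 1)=[10, 3, 1, 4, 8, 5, 0, 6, 7, 9, 2]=(0 10 2 1 3 4 8 7 6)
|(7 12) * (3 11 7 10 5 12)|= 3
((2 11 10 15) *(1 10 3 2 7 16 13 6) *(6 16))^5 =(2 3 11)(13 16)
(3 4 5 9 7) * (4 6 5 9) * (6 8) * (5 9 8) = [0, 1, 2, 5, 8, 4, 9, 3, 6, 7] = (3 5 4 8 6 9 7)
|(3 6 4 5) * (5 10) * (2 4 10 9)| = 12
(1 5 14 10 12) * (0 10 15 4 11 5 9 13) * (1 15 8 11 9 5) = (0 10 12 15 4 9 13)(1 5 14 8 11) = [10, 5, 2, 3, 9, 14, 6, 7, 11, 13, 12, 1, 15, 0, 8, 4]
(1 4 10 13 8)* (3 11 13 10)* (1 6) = (1 4 3 11 13 8 6) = [0, 4, 2, 11, 3, 5, 1, 7, 6, 9, 10, 13, 12, 8]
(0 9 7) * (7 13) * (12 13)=[9, 1, 2, 3, 4, 5, 6, 0, 8, 12, 10, 11, 13, 7]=(0 9 12 13 7)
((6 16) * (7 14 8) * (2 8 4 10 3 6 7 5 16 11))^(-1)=((2 8 5 16 7 14 4 10 3 6 11))^(-1)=(2 11 6 3 10 4 14 7 16 5 8)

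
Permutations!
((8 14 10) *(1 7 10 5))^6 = ((1 7 10 8 14 5))^6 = (14)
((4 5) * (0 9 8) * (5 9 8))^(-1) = (0 8)(4 5 9)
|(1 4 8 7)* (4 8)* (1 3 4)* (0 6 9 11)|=20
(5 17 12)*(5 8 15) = [0, 1, 2, 3, 4, 17, 6, 7, 15, 9, 10, 11, 8, 13, 14, 5, 16, 12] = (5 17 12 8 15)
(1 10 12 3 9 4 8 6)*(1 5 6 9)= (1 10 12 3)(4 8 9)(5 6)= [0, 10, 2, 1, 8, 6, 5, 7, 9, 4, 12, 11, 3]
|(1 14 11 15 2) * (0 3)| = 10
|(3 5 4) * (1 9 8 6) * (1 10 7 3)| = 9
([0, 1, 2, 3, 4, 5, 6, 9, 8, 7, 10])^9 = (10)(7 9)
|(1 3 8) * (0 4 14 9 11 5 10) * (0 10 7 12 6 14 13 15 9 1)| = |(0 4 13 15 9 11 5 7 12 6 14 1 3 8)| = 14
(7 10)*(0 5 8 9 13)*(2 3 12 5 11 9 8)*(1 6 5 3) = (0 11 9 13)(1 6 5 2)(3 12)(7 10) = [11, 6, 1, 12, 4, 2, 5, 10, 8, 13, 7, 9, 3, 0]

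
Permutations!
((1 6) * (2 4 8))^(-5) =(1 6)(2 4 8)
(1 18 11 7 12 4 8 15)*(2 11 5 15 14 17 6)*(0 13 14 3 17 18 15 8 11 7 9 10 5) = (0 13 14 18)(1 15)(2 7 12 4 11 9 10 5 8 3 17 6) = [13, 15, 7, 17, 11, 8, 2, 12, 3, 10, 5, 9, 4, 14, 18, 1, 16, 6, 0]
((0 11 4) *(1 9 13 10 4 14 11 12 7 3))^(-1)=(0 4 10 13 9 1 3 7 12)(11 14)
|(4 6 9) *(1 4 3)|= 5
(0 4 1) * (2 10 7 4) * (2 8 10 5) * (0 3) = [8, 3, 5, 0, 1, 2, 6, 4, 10, 9, 7] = (0 8 10 7 4 1 3)(2 5)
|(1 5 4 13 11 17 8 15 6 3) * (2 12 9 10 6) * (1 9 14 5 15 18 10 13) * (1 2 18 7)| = 60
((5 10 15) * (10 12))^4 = ((5 12 10 15))^4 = (15)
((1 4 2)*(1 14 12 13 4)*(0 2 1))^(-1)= ((0 2 14 12 13 4 1))^(-1)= (0 1 4 13 12 14 2)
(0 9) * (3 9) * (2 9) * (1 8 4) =(0 3 2 9)(1 8 4) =[3, 8, 9, 2, 1, 5, 6, 7, 4, 0]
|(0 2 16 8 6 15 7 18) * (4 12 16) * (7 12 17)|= 30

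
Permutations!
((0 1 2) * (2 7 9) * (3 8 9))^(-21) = ((0 1 7 3 8 9 2))^(-21) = (9)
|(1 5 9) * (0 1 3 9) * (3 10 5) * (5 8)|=|(0 1 3 9 10 8 5)|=7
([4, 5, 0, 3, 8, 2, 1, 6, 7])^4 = (0 6)(1 4)(2 7)(5 8)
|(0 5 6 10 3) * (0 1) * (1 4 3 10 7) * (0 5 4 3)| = 4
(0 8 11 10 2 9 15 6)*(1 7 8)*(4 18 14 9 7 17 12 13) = (0 1 17 12 13 4 18 14 9 15 6)(2 7 8 11 10) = [1, 17, 7, 3, 18, 5, 0, 8, 11, 15, 2, 10, 13, 4, 9, 6, 16, 12, 14]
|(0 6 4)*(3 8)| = 6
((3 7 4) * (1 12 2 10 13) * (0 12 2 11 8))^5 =(0 12 11 8)(1 2 10 13)(3 4 7)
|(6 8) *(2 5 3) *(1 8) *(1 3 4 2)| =12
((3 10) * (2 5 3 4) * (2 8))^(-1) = ((2 5 3 10 4 8))^(-1) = (2 8 4 10 3 5)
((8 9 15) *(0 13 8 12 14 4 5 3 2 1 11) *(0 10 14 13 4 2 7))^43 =(0 3 4 7 5)(1 14 11 2 10)(8 12 9 13 15)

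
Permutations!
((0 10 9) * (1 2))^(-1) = (0 9 10)(1 2)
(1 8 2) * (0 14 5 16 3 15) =(0 14 5 16 3 15)(1 8 2) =[14, 8, 1, 15, 4, 16, 6, 7, 2, 9, 10, 11, 12, 13, 5, 0, 3]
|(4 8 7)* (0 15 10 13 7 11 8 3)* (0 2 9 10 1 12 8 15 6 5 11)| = |(0 6 5 11 15 1 12 8)(2 9 10 13 7 4 3)| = 56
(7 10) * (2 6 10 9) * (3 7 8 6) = (2 3 7 9)(6 10 8) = [0, 1, 3, 7, 4, 5, 10, 9, 6, 2, 8]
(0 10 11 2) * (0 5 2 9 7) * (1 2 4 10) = [1, 2, 5, 3, 10, 4, 6, 0, 8, 7, 11, 9] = (0 1 2 5 4 10 11 9 7)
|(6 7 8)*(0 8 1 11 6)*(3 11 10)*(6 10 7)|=6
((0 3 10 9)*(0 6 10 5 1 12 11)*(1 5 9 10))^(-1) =(0 11 12 1 6 9 3)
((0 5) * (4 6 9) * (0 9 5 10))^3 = ((0 10)(4 6 5 9))^3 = (0 10)(4 9 5 6)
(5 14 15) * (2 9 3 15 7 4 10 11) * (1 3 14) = (1 3 15 5)(2 9 14 7 4 10 11) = [0, 3, 9, 15, 10, 1, 6, 4, 8, 14, 11, 2, 12, 13, 7, 5]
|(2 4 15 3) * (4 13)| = 5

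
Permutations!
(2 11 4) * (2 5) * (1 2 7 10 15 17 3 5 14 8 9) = (1 2 11 4 14 8 9)(3 5 7 10 15 17) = [0, 2, 11, 5, 14, 7, 6, 10, 9, 1, 15, 4, 12, 13, 8, 17, 16, 3]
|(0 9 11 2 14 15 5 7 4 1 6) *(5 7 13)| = |(0 9 11 2 14 15 7 4 1 6)(5 13)| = 10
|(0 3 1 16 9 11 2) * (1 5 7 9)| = 14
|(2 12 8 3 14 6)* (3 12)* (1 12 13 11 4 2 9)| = |(1 12 8 13 11 4 2 3 14 6 9)| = 11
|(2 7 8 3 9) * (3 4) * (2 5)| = |(2 7 8 4 3 9 5)| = 7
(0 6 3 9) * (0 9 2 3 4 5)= [6, 1, 3, 2, 5, 0, 4, 7, 8, 9]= (9)(0 6 4 5)(2 3)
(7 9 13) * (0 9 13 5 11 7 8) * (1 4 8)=[9, 4, 2, 3, 8, 11, 6, 13, 0, 5, 10, 7, 12, 1]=(0 9 5 11 7 13 1 4 8)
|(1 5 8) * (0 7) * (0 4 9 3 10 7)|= 15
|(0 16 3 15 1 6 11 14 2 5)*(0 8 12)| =12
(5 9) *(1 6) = [0, 6, 2, 3, 4, 9, 1, 7, 8, 5] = (1 6)(5 9)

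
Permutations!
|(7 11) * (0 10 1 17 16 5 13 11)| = |(0 10 1 17 16 5 13 11 7)| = 9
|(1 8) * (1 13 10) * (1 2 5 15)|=|(1 8 13 10 2 5 15)|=7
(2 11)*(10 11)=(2 10 11)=[0, 1, 10, 3, 4, 5, 6, 7, 8, 9, 11, 2]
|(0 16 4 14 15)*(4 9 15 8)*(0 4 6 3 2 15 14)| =10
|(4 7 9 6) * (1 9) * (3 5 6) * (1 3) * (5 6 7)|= |(1 9)(3 6 4 5 7)|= 10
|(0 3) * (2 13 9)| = 6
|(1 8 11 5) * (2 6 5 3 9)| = 8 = |(1 8 11 3 9 2 6 5)|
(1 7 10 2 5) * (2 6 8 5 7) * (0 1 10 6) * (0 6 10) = (0 1 2 7 10 6 8 5) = [1, 2, 7, 3, 4, 0, 8, 10, 5, 9, 6]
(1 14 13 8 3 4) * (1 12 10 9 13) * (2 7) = (1 14)(2 7)(3 4 12 10 9 13 8) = [0, 14, 7, 4, 12, 5, 6, 2, 3, 13, 9, 11, 10, 8, 1]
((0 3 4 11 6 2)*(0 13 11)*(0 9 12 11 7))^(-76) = ((0 3 4 9 12 11 6 2 13 7))^(-76) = (0 12 13 4 6)(2 3 11 7 9)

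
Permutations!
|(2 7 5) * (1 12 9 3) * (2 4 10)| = |(1 12 9 3)(2 7 5 4 10)| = 20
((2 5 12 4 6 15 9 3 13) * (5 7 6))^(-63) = (15)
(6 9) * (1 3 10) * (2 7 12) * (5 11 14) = (1 3 10)(2 7 12)(5 11 14)(6 9) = [0, 3, 7, 10, 4, 11, 9, 12, 8, 6, 1, 14, 2, 13, 5]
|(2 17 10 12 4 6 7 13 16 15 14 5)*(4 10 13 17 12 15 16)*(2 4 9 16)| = 13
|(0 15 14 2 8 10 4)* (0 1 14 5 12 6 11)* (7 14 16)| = 24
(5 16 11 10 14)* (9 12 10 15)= (5 16 11 15 9 12 10 14)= [0, 1, 2, 3, 4, 16, 6, 7, 8, 12, 14, 15, 10, 13, 5, 9, 11]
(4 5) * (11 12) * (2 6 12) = [0, 1, 6, 3, 5, 4, 12, 7, 8, 9, 10, 2, 11] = (2 6 12 11)(4 5)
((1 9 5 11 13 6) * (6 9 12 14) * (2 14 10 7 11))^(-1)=(1 6 14 2 5 9 13 11 7 10 12)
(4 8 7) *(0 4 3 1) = (0 4 8 7 3 1) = [4, 0, 2, 1, 8, 5, 6, 3, 7]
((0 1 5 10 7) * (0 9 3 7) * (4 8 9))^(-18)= (0 5)(1 10)(3 4 9 7 8)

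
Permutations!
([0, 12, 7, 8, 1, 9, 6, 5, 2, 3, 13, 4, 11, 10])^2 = [0, 11, 5, 2, 12, 3, 6, 9, 7, 8, 10, 1, 4, 13]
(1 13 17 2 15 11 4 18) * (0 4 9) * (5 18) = (0 4 5 18 1 13 17 2 15 11 9) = [4, 13, 15, 3, 5, 18, 6, 7, 8, 0, 10, 9, 12, 17, 14, 11, 16, 2, 1]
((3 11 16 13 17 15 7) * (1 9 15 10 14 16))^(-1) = (1 11 3 7 15 9)(10 17 13 16 14) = ((1 9 15 7 3 11)(10 14 16 13 17))^(-1)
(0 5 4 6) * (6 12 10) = (0 5 4 12 10 6) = [5, 1, 2, 3, 12, 4, 0, 7, 8, 9, 6, 11, 10]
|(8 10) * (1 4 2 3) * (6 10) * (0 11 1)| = 6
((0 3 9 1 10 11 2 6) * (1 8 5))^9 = (0 6 2 11 10 1 5 8 9 3)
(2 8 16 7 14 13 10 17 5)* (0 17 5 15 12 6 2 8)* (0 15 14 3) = (0 17 14 13 10 5 8 16 7 3)(2 15 12 6) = [17, 1, 15, 0, 4, 8, 2, 3, 16, 9, 5, 11, 6, 10, 13, 12, 7, 14]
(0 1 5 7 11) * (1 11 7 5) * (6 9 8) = [11, 1, 2, 3, 4, 5, 9, 7, 6, 8, 10, 0] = (0 11)(6 9 8)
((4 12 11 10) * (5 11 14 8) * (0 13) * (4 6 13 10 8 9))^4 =(14)(5 11 8)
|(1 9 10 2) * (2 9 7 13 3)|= |(1 7 13 3 2)(9 10)|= 10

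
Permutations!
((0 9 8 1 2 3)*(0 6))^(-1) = (0 6 3 2 1 8 9)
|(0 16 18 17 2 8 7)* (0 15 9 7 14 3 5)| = 9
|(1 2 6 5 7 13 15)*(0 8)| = |(0 8)(1 2 6 5 7 13 15)| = 14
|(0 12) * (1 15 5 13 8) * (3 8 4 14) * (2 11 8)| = 10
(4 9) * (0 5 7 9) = (0 5 7 9 4) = [5, 1, 2, 3, 0, 7, 6, 9, 8, 4]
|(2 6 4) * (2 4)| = 2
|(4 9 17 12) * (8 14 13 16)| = 4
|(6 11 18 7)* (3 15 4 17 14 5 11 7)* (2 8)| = |(2 8)(3 15 4 17 14 5 11 18)(6 7)| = 8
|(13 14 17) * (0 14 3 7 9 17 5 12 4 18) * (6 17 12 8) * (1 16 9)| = 15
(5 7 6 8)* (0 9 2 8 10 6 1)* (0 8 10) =(0 9 2 10 6)(1 8 5 7) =[9, 8, 10, 3, 4, 7, 0, 1, 5, 2, 6]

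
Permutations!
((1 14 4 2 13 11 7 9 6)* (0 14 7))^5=(0 11 13 2 4 14)(1 7 9 6)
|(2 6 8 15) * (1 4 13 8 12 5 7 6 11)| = |(1 4 13 8 15 2 11)(5 7 6 12)| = 28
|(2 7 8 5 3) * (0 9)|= |(0 9)(2 7 8 5 3)|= 10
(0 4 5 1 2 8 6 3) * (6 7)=(0 4 5 1 2 8 7 6 3)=[4, 2, 8, 0, 5, 1, 3, 6, 7]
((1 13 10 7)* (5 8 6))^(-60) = ((1 13 10 7)(5 8 6))^(-60) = (13)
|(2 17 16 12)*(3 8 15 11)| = 4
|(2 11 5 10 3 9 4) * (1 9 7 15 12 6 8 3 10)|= 6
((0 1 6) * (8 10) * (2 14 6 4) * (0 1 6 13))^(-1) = ((0 6 1 4 2 14 13)(8 10))^(-1) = (0 13 14 2 4 1 6)(8 10)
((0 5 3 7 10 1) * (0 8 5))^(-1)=((1 8 5 3 7 10))^(-1)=(1 10 7 3 5 8)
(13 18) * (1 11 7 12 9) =[0, 11, 2, 3, 4, 5, 6, 12, 8, 1, 10, 7, 9, 18, 14, 15, 16, 17, 13] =(1 11 7 12 9)(13 18)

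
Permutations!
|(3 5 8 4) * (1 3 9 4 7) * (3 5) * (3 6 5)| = 6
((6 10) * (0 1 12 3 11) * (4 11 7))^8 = (0 1 12 3 7 4 11)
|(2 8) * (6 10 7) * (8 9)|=|(2 9 8)(6 10 7)|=3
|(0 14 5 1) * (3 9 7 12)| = 4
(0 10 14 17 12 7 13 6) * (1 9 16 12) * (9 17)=[10, 17, 2, 3, 4, 5, 0, 13, 8, 16, 14, 11, 7, 6, 9, 15, 12, 1]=(0 10 14 9 16 12 7 13 6)(1 17)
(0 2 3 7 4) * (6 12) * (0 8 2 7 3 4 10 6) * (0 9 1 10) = (0 7)(1 10 6 12 9)(2 4 8) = [7, 10, 4, 3, 8, 5, 12, 0, 2, 1, 6, 11, 9]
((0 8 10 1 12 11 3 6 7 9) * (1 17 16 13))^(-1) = ((0 8 10 17 16 13 1 12 11 3 6 7 9))^(-1) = (0 9 7 6 3 11 12 1 13 16 17 10 8)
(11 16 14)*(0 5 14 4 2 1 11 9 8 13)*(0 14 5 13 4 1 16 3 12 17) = (0 13 14 9 8 4 2 16 1 11 3 12 17) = [13, 11, 16, 12, 2, 5, 6, 7, 4, 8, 10, 3, 17, 14, 9, 15, 1, 0]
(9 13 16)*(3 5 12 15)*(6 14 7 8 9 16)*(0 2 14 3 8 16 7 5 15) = (0 2 14 5 12)(3 15 8 9 13 6)(7 16) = [2, 1, 14, 15, 4, 12, 3, 16, 9, 13, 10, 11, 0, 6, 5, 8, 7]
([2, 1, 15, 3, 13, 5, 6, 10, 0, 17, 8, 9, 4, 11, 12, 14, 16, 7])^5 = (0 4 7 15 11 8 12 17 2 13 10 14 9)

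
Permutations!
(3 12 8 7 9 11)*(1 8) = (1 8 7 9 11 3 12) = [0, 8, 2, 12, 4, 5, 6, 9, 7, 11, 10, 3, 1]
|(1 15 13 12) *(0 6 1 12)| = |(0 6 1 15 13)| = 5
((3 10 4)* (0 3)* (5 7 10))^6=(10)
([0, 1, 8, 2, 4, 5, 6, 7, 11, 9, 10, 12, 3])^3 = (2 12 8 3 11)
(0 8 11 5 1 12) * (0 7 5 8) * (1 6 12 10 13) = (1 10 13)(5 6 12 7)(8 11) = [0, 10, 2, 3, 4, 6, 12, 5, 11, 9, 13, 8, 7, 1]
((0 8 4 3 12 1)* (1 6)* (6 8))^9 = ((0 6 1)(3 12 8 4))^9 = (3 12 8 4)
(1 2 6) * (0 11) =[11, 2, 6, 3, 4, 5, 1, 7, 8, 9, 10, 0] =(0 11)(1 2 6)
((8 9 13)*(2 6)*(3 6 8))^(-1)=((2 8 9 13 3 6))^(-1)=(2 6 3 13 9 8)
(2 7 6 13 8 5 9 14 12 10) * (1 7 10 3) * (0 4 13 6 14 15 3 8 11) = (0 4 13 11)(1 7 14 12 8 5 9 15 3)(2 10) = [4, 7, 10, 1, 13, 9, 6, 14, 5, 15, 2, 0, 8, 11, 12, 3]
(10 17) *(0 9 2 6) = (0 9 2 6)(10 17) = [9, 1, 6, 3, 4, 5, 0, 7, 8, 2, 17, 11, 12, 13, 14, 15, 16, 10]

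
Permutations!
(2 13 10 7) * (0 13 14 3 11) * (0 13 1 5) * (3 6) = [1, 5, 14, 11, 4, 0, 3, 2, 8, 9, 7, 13, 12, 10, 6] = (0 1 5)(2 14 6 3 11 13 10 7)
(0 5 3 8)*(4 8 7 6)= (0 5 3 7 6 4 8)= [5, 1, 2, 7, 8, 3, 4, 6, 0]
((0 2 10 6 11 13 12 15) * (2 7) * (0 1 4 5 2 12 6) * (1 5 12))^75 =((0 7 1 4 12 15 5 2 10)(6 11 13))^75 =(0 4 5)(1 15 10)(2 7 12)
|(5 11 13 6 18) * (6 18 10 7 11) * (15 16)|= |(5 6 10 7 11 13 18)(15 16)|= 14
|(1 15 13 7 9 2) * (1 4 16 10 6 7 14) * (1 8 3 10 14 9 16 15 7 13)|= 13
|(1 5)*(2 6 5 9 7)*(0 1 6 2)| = 4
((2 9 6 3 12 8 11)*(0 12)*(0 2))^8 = ((0 12 8 11)(2 9 6 3))^8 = (12)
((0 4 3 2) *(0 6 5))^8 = (0 3 6)(2 5 4)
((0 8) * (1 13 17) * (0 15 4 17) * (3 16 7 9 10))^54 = (0 1 4 8 13 17 15)(3 10 9 7 16)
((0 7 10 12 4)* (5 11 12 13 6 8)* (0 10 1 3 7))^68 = (1 7 3)(4 8)(5 10)(6 12)(11 13)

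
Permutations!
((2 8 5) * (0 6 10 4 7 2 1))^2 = (0 10 7 8 1 6 4 2 5)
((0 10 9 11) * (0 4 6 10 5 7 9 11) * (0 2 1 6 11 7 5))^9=((1 6 10 7 9 2)(4 11))^9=(1 7)(2 10)(4 11)(6 9)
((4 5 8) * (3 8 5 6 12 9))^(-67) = (3 9 12 6 4 8)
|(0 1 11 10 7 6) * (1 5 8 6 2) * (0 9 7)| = |(0 5 8 6 9 7 2 1 11 10)| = 10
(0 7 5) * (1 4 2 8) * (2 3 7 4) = (0 4 3 7 5)(1 2 8) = [4, 2, 8, 7, 3, 0, 6, 5, 1]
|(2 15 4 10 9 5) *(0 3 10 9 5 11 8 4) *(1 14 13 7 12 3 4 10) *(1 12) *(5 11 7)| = 30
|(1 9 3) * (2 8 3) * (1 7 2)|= 4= |(1 9)(2 8 3 7)|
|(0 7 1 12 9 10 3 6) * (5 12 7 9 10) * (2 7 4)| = |(0 9 5 12 10 3 6)(1 4 2 7)| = 28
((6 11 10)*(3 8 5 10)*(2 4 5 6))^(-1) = ((2 4 5 10)(3 8 6 11))^(-1) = (2 10 5 4)(3 11 6 8)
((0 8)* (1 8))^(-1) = ((0 1 8))^(-1) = (0 8 1)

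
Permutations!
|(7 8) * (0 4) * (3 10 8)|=|(0 4)(3 10 8 7)|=4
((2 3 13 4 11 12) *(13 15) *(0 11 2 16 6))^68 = ((0 11 12 16 6)(2 3 15 13 4))^68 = (0 16 11 6 12)(2 13 3 4 15)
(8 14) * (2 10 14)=[0, 1, 10, 3, 4, 5, 6, 7, 2, 9, 14, 11, 12, 13, 8]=(2 10 14 8)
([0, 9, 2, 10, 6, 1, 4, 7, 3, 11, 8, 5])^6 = [0, 11, 2, 3, 4, 9, 6, 7, 8, 5, 10, 1]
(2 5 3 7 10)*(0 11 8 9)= (0 11 8 9)(2 5 3 7 10)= [11, 1, 5, 7, 4, 3, 6, 10, 9, 0, 2, 8]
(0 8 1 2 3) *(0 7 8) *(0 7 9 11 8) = (0 7)(1 2 3 9 11 8) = [7, 2, 3, 9, 4, 5, 6, 0, 1, 11, 10, 8]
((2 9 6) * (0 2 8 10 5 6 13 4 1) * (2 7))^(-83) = ((0 7 2 9 13 4 1)(5 6 8 10))^(-83) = (0 7 2 9 13 4 1)(5 6 8 10)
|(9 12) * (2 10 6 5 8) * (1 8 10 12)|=|(1 8 2 12 9)(5 10 6)|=15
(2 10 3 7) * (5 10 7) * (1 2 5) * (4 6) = [0, 2, 7, 1, 6, 10, 4, 5, 8, 9, 3] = (1 2 7 5 10 3)(4 6)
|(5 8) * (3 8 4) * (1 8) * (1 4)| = |(1 8 5)(3 4)| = 6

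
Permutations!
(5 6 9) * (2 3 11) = (2 3 11)(5 6 9) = [0, 1, 3, 11, 4, 6, 9, 7, 8, 5, 10, 2]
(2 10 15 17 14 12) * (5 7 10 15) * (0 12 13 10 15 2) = (0 12)(5 7 15 17 14 13 10) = [12, 1, 2, 3, 4, 7, 6, 15, 8, 9, 5, 11, 0, 10, 13, 17, 16, 14]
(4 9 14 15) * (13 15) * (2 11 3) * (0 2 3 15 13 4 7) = (0 2 11 15 7)(4 9 14) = [2, 1, 11, 3, 9, 5, 6, 0, 8, 14, 10, 15, 12, 13, 4, 7]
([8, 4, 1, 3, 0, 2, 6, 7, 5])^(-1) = (0 4 1 2 5 8)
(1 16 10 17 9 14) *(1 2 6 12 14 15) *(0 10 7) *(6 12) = (0 10 17 9 15 1 16 7)(2 12 14) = [10, 16, 12, 3, 4, 5, 6, 0, 8, 15, 17, 11, 14, 13, 2, 1, 7, 9]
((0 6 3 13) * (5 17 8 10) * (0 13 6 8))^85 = (17)(3 6)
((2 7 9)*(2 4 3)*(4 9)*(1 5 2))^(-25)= ((9)(1 5 2 7 4 3))^(-25)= (9)(1 3 4 7 2 5)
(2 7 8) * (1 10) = [0, 10, 7, 3, 4, 5, 6, 8, 2, 9, 1] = (1 10)(2 7 8)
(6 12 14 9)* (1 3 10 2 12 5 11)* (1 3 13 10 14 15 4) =(1 13 10 2 12 15 4)(3 14 9 6 5 11) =[0, 13, 12, 14, 1, 11, 5, 7, 8, 6, 2, 3, 15, 10, 9, 4]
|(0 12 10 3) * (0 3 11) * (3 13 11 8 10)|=|(0 12 3 13 11)(8 10)|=10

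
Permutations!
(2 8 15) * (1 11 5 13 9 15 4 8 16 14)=(1 11 5 13 9 15 2 16 14)(4 8)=[0, 11, 16, 3, 8, 13, 6, 7, 4, 15, 10, 5, 12, 9, 1, 2, 14]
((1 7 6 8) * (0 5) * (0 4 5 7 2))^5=(0 2 1 8 6 7)(4 5)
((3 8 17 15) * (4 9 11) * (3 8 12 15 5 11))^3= (3 8 11)(4 12 17)(5 9 15)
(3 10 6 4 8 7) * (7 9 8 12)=(3 10 6 4 12 7)(8 9)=[0, 1, 2, 10, 12, 5, 4, 3, 9, 8, 6, 11, 7]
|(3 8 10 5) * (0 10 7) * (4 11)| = |(0 10 5 3 8 7)(4 11)| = 6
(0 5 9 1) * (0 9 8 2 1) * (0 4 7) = (0 5 8 2 1 9 4 7) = [5, 9, 1, 3, 7, 8, 6, 0, 2, 4]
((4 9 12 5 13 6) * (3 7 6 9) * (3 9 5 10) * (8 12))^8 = (13)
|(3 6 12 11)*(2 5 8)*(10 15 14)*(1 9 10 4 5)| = |(1 9 10 15 14 4 5 8 2)(3 6 12 11)| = 36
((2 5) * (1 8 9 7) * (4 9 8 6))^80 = (9)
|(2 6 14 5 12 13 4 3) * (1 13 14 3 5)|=|(1 13 4 5 12 14)(2 6 3)|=6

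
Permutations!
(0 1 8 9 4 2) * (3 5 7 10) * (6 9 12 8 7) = (0 1 7 10 3 5 6 9 4 2)(8 12) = [1, 7, 0, 5, 2, 6, 9, 10, 12, 4, 3, 11, 8]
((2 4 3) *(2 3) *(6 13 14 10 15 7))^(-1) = ((2 4)(6 13 14 10 15 7))^(-1) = (2 4)(6 7 15 10 14 13)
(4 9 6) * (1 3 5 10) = (1 3 5 10)(4 9 6) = [0, 3, 2, 5, 9, 10, 4, 7, 8, 6, 1]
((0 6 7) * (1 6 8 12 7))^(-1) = ((0 8 12 7)(1 6))^(-1) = (0 7 12 8)(1 6)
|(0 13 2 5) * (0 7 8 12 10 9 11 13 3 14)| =9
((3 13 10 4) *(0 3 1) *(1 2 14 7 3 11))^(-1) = (0 1 11)(2 4 10 13 3 7 14)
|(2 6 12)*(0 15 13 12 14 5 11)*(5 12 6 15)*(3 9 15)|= 24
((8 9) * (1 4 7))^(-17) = ((1 4 7)(8 9))^(-17) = (1 4 7)(8 9)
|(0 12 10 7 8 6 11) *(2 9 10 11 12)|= 9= |(0 2 9 10 7 8 6 12 11)|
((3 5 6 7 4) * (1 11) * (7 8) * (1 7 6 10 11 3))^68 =(1 7 10 3 4 11 5)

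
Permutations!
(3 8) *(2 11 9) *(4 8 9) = (2 11 4 8 3 9) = [0, 1, 11, 9, 8, 5, 6, 7, 3, 2, 10, 4]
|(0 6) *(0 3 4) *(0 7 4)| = |(0 6 3)(4 7)| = 6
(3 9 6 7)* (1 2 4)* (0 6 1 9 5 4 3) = [6, 2, 3, 5, 9, 4, 7, 0, 8, 1] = (0 6 7)(1 2 3 5 4 9)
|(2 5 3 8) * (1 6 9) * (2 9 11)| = |(1 6 11 2 5 3 8 9)| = 8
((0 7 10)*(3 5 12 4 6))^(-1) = (0 10 7)(3 6 4 12 5)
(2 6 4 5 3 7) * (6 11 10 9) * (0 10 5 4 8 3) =(0 10 9 6 8 3 7 2 11 5) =[10, 1, 11, 7, 4, 0, 8, 2, 3, 6, 9, 5]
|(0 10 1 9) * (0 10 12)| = 6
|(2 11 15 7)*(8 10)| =4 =|(2 11 15 7)(8 10)|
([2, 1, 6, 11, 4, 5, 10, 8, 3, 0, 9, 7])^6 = [2, 1, 6, 7, 4, 5, 10, 3, 11, 0, 9, 8]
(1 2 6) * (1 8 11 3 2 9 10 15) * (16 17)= (1 9 10 15)(2 6 8 11 3)(16 17)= [0, 9, 6, 2, 4, 5, 8, 7, 11, 10, 15, 3, 12, 13, 14, 1, 17, 16]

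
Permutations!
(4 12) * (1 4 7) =[0, 4, 2, 3, 12, 5, 6, 1, 8, 9, 10, 11, 7] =(1 4 12 7)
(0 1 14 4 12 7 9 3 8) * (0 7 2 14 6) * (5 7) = (0 1 6)(2 14 4 12)(3 8 5 7 9) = [1, 6, 14, 8, 12, 7, 0, 9, 5, 3, 10, 11, 2, 13, 4]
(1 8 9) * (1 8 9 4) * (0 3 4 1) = (0 3 4)(1 9 8) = [3, 9, 2, 4, 0, 5, 6, 7, 1, 8]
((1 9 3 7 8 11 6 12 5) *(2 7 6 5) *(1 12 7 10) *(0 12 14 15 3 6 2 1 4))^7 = ((0 12 1 9 6 7 8 11 5 14 15 3 2 10 4))^7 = (0 11 4 8 10 7 2 6 3 9 15 1 14 12 5)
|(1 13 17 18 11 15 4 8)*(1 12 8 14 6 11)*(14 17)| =18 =|(1 13 14 6 11 15 4 17 18)(8 12)|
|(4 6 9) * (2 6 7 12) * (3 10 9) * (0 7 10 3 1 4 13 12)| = 8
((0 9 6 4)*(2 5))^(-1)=((0 9 6 4)(2 5))^(-1)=(0 4 6 9)(2 5)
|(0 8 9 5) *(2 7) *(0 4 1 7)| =8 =|(0 8 9 5 4 1 7 2)|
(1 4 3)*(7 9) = (1 4 3)(7 9) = [0, 4, 2, 1, 3, 5, 6, 9, 8, 7]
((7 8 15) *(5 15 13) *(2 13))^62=((2 13 5 15 7 8))^62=(2 5 7)(8 13 15)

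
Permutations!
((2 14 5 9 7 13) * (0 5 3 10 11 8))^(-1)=((0 5 9 7 13 2 14 3 10 11 8))^(-1)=(0 8 11 10 3 14 2 13 7 9 5)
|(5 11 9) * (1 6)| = 6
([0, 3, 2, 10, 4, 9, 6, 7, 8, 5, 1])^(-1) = (1 10 3)(5 9)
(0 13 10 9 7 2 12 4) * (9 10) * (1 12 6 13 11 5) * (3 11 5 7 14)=(0 5 1 12 4)(2 6 13 9 14 3 11 7)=[5, 12, 6, 11, 0, 1, 13, 2, 8, 14, 10, 7, 4, 9, 3]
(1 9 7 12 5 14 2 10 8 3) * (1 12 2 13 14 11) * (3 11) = (1 9 7 2 10 8 11)(3 12 5)(13 14) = [0, 9, 10, 12, 4, 3, 6, 2, 11, 7, 8, 1, 5, 14, 13]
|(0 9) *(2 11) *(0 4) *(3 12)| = |(0 9 4)(2 11)(3 12)| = 6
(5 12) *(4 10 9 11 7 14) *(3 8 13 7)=[0, 1, 2, 8, 10, 12, 6, 14, 13, 11, 9, 3, 5, 7, 4]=(3 8 13 7 14 4 10 9 11)(5 12)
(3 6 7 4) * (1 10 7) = [0, 10, 2, 6, 3, 5, 1, 4, 8, 9, 7] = (1 10 7 4 3 6)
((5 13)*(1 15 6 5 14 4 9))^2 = ((1 15 6 5 13 14 4 9))^2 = (1 6 13 4)(5 14 9 15)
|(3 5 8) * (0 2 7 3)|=|(0 2 7 3 5 8)|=6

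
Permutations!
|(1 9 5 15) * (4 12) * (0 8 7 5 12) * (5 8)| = 14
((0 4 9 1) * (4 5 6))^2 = (0 6 9)(1 5 4) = ((0 5 6 4 9 1))^2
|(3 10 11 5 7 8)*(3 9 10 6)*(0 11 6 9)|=20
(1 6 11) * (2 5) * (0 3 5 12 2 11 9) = [3, 6, 12, 5, 4, 11, 9, 7, 8, 0, 10, 1, 2] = (0 3 5 11 1 6 9)(2 12)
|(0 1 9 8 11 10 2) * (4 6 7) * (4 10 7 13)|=24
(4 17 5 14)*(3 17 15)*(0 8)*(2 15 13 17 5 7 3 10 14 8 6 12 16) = (0 6 12 16 2 15 10 14 4 13 17 7 3 5 8) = [6, 1, 15, 5, 13, 8, 12, 3, 0, 9, 14, 11, 16, 17, 4, 10, 2, 7]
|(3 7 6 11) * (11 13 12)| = |(3 7 6 13 12 11)| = 6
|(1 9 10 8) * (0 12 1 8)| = 5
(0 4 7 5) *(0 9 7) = (0 4)(5 9 7) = [4, 1, 2, 3, 0, 9, 6, 5, 8, 7]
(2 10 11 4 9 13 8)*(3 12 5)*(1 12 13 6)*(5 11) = (1 12 11 4 9 6)(2 10 5 3 13 8) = [0, 12, 10, 13, 9, 3, 1, 7, 2, 6, 5, 4, 11, 8]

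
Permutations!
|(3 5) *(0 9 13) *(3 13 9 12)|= 5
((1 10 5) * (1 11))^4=(11)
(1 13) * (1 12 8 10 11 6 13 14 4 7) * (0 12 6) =(0 12 8 10 11)(1 14 4 7)(6 13) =[12, 14, 2, 3, 7, 5, 13, 1, 10, 9, 11, 0, 8, 6, 4]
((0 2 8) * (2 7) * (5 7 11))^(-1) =(0 8 2 7 5 11)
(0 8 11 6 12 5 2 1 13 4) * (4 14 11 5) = (0 8 5 2 1 13 14 11 6 12 4) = [8, 13, 1, 3, 0, 2, 12, 7, 5, 9, 10, 6, 4, 14, 11]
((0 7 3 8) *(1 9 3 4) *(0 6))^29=(0 3 4 6 9 7 8 1)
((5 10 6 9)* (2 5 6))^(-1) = (2 10 5)(6 9)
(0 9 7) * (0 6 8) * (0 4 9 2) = (0 2)(4 9 7 6 8) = [2, 1, 0, 3, 9, 5, 8, 6, 4, 7]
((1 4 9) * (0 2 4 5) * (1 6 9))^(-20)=((0 2 4 1 5)(6 9))^(-20)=(9)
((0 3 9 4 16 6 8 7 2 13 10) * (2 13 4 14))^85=((0 3 9 14 2 4 16 6 8 7 13 10))^85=(0 3 9 14 2 4 16 6 8 7 13 10)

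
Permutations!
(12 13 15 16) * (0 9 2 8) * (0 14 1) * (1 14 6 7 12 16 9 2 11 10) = (16)(0 2 8 6 7 12 13 15 9 11 10 1) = [2, 0, 8, 3, 4, 5, 7, 12, 6, 11, 1, 10, 13, 15, 14, 9, 16]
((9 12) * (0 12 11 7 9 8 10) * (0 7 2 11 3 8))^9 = (0 12)(2 11)(3 9 7 10 8) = ((0 12)(2 11)(3 8 10 7 9))^9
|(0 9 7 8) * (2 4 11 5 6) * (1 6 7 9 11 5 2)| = |(0 11 2 4 5 7 8)(1 6)| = 14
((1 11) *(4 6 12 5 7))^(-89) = ((1 11)(4 6 12 5 7))^(-89) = (1 11)(4 6 12 5 7)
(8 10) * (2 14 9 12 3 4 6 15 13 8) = (2 14 9 12 3 4 6 15 13 8 10) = [0, 1, 14, 4, 6, 5, 15, 7, 10, 12, 2, 11, 3, 8, 9, 13]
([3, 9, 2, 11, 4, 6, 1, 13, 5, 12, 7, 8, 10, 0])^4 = [5, 7, 2, 6, 4, 12, 10, 11, 9, 13, 3, 1, 0, 8]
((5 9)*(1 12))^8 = ((1 12)(5 9))^8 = (12)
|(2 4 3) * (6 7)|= 6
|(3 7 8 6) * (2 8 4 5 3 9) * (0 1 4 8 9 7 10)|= |(0 1 4 5 3 10)(2 9)(6 7 8)|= 6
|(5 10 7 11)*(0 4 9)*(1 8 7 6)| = 21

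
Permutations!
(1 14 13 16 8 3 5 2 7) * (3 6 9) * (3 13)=(1 14 3 5 2 7)(6 9 13 16 8)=[0, 14, 7, 5, 4, 2, 9, 1, 6, 13, 10, 11, 12, 16, 3, 15, 8]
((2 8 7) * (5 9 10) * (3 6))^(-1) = (2 7 8)(3 6)(5 10 9)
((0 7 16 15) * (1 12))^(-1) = ((0 7 16 15)(1 12))^(-1) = (0 15 16 7)(1 12)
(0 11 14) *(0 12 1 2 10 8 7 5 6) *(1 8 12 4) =(0 11 14 4 1 2 10 12 8 7 5 6) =[11, 2, 10, 3, 1, 6, 0, 5, 7, 9, 12, 14, 8, 13, 4]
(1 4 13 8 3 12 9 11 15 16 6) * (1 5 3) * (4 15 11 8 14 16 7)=[0, 15, 2, 12, 13, 3, 5, 4, 1, 8, 10, 11, 9, 14, 16, 7, 6]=(1 15 7 4 13 14 16 6 5 3 12 9 8)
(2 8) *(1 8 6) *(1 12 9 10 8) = (2 6 12 9 10 8) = [0, 1, 6, 3, 4, 5, 12, 7, 2, 10, 8, 11, 9]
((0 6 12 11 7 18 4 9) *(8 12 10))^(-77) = (0 8 7 9 10 11 4 6 12 18)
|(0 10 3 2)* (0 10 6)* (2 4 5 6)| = 7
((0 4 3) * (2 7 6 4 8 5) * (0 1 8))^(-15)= ((1 8 5 2 7 6 4 3))^(-15)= (1 8 5 2 7 6 4 3)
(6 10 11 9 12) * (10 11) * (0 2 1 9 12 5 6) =(0 2 1 9 5 6 11 12) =[2, 9, 1, 3, 4, 6, 11, 7, 8, 5, 10, 12, 0]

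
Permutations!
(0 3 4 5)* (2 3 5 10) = (0 5)(2 3 4 10) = [5, 1, 3, 4, 10, 0, 6, 7, 8, 9, 2]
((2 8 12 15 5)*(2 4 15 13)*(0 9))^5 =(0 9)(2 8 12 13)(4 5 15)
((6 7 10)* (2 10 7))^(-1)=((2 10 6))^(-1)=(2 6 10)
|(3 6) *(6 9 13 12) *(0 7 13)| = 7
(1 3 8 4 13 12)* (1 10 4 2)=(1 3 8 2)(4 13 12 10)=[0, 3, 1, 8, 13, 5, 6, 7, 2, 9, 4, 11, 10, 12]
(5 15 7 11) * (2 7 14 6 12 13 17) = (2 7 11 5 15 14 6 12 13 17) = [0, 1, 7, 3, 4, 15, 12, 11, 8, 9, 10, 5, 13, 17, 6, 14, 16, 2]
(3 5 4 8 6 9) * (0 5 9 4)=(0 5)(3 9)(4 8 6)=[5, 1, 2, 9, 8, 0, 4, 7, 6, 3]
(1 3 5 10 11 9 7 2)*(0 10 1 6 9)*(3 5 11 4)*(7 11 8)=(0 10 4 3 8 7 2 6 9 11)(1 5)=[10, 5, 6, 8, 3, 1, 9, 2, 7, 11, 4, 0]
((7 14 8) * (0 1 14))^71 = (0 1 14 8 7)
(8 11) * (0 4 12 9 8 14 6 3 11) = (0 4 12 9 8)(3 11 14 6) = [4, 1, 2, 11, 12, 5, 3, 7, 0, 8, 10, 14, 9, 13, 6]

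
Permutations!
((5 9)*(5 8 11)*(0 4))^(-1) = (0 4)(5 11 8 9)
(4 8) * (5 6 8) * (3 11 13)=(3 11 13)(4 5 6 8)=[0, 1, 2, 11, 5, 6, 8, 7, 4, 9, 10, 13, 12, 3]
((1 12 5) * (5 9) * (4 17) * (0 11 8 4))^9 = (0 17 4 8 11)(1 12 9 5)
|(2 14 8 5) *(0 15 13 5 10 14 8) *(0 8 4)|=|(0 15 13 5 2 4)(8 10 14)|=6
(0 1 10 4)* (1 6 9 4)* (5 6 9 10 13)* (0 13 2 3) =[9, 2, 3, 0, 13, 6, 10, 7, 8, 4, 1, 11, 12, 5] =(0 9 4 13 5 6 10 1 2 3)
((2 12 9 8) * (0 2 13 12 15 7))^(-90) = ((0 2 15 7)(8 13 12 9))^(-90) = (0 15)(2 7)(8 12)(9 13)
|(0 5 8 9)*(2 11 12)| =12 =|(0 5 8 9)(2 11 12)|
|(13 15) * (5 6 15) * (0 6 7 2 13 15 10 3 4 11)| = 12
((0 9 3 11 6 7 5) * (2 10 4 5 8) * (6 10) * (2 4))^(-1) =((0 9 3 11 10 2 6 7 8 4 5))^(-1) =(0 5 4 8 7 6 2 10 11 3 9)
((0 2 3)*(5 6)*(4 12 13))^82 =(0 2 3)(4 12 13)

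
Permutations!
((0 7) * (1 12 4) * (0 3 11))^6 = (12)(0 3)(7 11)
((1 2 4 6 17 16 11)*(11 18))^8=((1 2 4 6 17 16 18 11))^8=(18)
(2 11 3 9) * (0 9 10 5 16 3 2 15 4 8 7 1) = (0 9 15 4 8 7 1)(2 11)(3 10 5 16) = [9, 0, 11, 10, 8, 16, 6, 1, 7, 15, 5, 2, 12, 13, 14, 4, 3]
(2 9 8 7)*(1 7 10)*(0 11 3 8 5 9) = (0 11 3 8 10 1 7 2)(5 9) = [11, 7, 0, 8, 4, 9, 6, 2, 10, 5, 1, 3]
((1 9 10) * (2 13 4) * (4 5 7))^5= ((1 9 10)(2 13 5 7 4))^5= (13)(1 10 9)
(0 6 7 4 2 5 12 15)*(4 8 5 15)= (0 6 7 8 5 12 4 2 15)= [6, 1, 15, 3, 2, 12, 7, 8, 5, 9, 10, 11, 4, 13, 14, 0]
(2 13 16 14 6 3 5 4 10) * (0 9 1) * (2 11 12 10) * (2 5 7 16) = (0 9 1)(2 13)(3 7 16 14 6)(4 5)(10 11 12) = [9, 0, 13, 7, 5, 4, 3, 16, 8, 1, 11, 12, 10, 2, 6, 15, 14]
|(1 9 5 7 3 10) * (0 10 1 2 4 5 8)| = |(0 10 2 4 5 7 3 1 9 8)| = 10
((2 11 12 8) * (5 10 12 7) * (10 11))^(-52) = ((2 10 12 8)(5 11 7))^(-52) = (12)(5 7 11)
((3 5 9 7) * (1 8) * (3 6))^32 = (3 9 6 5 7)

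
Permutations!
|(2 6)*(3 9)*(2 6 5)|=|(2 5)(3 9)|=2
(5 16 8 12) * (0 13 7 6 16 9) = (0 13 7 6 16 8 12 5 9) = [13, 1, 2, 3, 4, 9, 16, 6, 12, 0, 10, 11, 5, 7, 14, 15, 8]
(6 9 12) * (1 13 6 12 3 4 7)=(1 13 6 9 3 4 7)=[0, 13, 2, 4, 7, 5, 9, 1, 8, 3, 10, 11, 12, 6]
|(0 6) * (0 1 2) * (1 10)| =|(0 6 10 1 2)| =5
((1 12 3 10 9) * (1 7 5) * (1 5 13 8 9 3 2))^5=(1 2 12)(3 10)(7 13 8 9)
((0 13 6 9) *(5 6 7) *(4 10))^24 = ((0 13 7 5 6 9)(4 10))^24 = (13)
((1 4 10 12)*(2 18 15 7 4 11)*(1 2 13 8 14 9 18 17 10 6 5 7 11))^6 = ((2 17 10 12)(4 6 5 7)(8 14 9 18 15 11 13))^6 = (2 10)(4 5)(6 7)(8 13 11 15 18 9 14)(12 17)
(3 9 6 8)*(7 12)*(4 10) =[0, 1, 2, 9, 10, 5, 8, 12, 3, 6, 4, 11, 7] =(3 9 6 8)(4 10)(7 12)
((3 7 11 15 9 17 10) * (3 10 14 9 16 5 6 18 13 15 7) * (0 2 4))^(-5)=(0 2 4)(5 6 18 13 15 16)(7 11)(9 17 14)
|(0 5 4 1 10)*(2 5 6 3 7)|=|(0 6 3 7 2 5 4 1 10)|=9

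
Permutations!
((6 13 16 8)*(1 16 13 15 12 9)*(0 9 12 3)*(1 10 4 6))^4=((0 9 10 4 6 15 3)(1 16 8))^4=(0 6 9 15 10 3 4)(1 16 8)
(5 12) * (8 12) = (5 8 12) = [0, 1, 2, 3, 4, 8, 6, 7, 12, 9, 10, 11, 5]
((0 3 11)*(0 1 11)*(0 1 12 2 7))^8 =((0 3 1 11 12 2 7))^8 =(0 3 1 11 12 2 7)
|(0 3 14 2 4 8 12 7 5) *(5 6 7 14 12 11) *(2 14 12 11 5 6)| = 9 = |(14)(0 3 11 6 7 2 4 8 5)|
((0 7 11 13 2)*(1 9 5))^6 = ((0 7 11 13 2)(1 9 5))^6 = (0 7 11 13 2)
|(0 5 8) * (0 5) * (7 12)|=|(5 8)(7 12)|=2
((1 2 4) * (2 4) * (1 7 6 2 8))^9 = ((1 4 7 6 2 8))^9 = (1 6)(2 4)(7 8)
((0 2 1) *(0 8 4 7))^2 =((0 2 1 8 4 7))^2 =(0 1 4)(2 8 7)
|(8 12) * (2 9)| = |(2 9)(8 12)| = 2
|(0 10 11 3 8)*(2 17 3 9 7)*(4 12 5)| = 9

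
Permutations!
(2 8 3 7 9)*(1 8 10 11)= (1 8 3 7 9 2 10 11)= [0, 8, 10, 7, 4, 5, 6, 9, 3, 2, 11, 1]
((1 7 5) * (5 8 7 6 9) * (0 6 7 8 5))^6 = ((0 6 9)(1 7 5))^6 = (9)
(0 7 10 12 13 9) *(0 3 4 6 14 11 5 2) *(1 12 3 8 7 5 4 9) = (0 5 2)(1 12 13)(3 9 8 7 10)(4 6 14 11) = [5, 12, 0, 9, 6, 2, 14, 10, 7, 8, 3, 4, 13, 1, 11]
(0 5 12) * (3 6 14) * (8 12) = [5, 1, 2, 6, 4, 8, 14, 7, 12, 9, 10, 11, 0, 13, 3] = (0 5 8 12)(3 6 14)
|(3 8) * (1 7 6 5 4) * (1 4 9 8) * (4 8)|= |(1 7 6 5 9 4 8 3)|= 8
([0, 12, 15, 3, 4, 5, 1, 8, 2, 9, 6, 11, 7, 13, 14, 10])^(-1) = (1 6 10 15 2 8 7 12)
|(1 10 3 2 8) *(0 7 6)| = 15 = |(0 7 6)(1 10 3 2 8)|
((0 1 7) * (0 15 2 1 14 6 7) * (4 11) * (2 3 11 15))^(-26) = ((0 14 6 7 2 1)(3 11 4 15))^(-26) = (0 2 6)(1 7 14)(3 4)(11 15)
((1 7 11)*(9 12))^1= (1 7 11)(9 12)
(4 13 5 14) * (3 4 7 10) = (3 4 13 5 14 7 10) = [0, 1, 2, 4, 13, 14, 6, 10, 8, 9, 3, 11, 12, 5, 7]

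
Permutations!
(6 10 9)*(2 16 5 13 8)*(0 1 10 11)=(0 1 10 9 6 11)(2 16 5 13 8)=[1, 10, 16, 3, 4, 13, 11, 7, 2, 6, 9, 0, 12, 8, 14, 15, 5]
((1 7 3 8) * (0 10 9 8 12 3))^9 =(0 8)(1 10)(3 12)(7 9)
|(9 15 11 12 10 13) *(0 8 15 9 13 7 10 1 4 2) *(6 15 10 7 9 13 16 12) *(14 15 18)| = 10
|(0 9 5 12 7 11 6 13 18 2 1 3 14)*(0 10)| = 14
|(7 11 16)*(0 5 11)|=|(0 5 11 16 7)|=5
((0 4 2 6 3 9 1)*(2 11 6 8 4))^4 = ((0 2 8 4 11 6 3 9 1))^4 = (0 11 1 4 9 8 3 2 6)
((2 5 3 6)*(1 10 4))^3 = (10)(2 6 3 5)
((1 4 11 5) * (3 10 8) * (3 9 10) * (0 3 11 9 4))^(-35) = ((0 3 11 5 1)(4 9 10 8))^(-35) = (11)(4 9 10 8)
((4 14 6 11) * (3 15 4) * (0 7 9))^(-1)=((0 7 9)(3 15 4 14 6 11))^(-1)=(0 9 7)(3 11 6 14 4 15)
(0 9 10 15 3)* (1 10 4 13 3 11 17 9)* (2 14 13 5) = (0 1 10 15 11 17 9 4 5 2 14 13 3) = [1, 10, 14, 0, 5, 2, 6, 7, 8, 4, 15, 17, 12, 3, 13, 11, 16, 9]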